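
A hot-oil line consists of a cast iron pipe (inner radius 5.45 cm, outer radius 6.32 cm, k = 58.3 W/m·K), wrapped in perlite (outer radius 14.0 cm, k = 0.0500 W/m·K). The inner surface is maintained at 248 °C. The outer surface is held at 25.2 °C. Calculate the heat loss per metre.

Q' = 88.0 W/m

Resistance network (inner→outer):
  R'_cast iron = ln(0.0632/0.0545)/(2πk) = 0.1481/(2π·58.3) = 4.043×10^-4 m·K/W
  R'_perlite = ln(0.140/0.0632)/(2πk) = 0.7953/(2π·0.0500) = 2.532 m·K/W
ΣR = 4.043×10^-4 + 2.532 = 2.532 m·K/W
Q' = ΔT/ΣR = (248 °C − 25.2 °C)/2.532 = 88.0 W/m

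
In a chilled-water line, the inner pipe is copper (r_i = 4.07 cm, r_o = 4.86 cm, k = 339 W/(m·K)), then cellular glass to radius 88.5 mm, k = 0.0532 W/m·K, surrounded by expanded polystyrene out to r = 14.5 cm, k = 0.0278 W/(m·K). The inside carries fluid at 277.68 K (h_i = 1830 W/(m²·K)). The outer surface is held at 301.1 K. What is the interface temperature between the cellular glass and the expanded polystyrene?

T = 286.8 K

Series thermal resistances, inner to outer:
  R'_conv,in = 1/(2πr h) = 1/(2π·0.0407·1830) = 0.002137 m·K/W
  R'_copper = ln(0.0486/0.0407)/(2πk) = 0.1774/(2π·339) = 8.328×10^-5 m·K/W
  R'_cellular glass = ln(0.0885/0.0486)/(2πk) = 0.5994/(2π·0.0532) = 1.793 m·K/W
  R'_expanded polystyrene = ln(0.145/0.0885)/(2πk) = 0.4937/(2π·0.0278) = 2.827 m·K/W
ΣR = 0.002137 + 8.328×10^-5 + 1.793 + 2.827 = 4.622 m·K/W
Q' = ΔT/ΣR = (277.68 K − 301.1 K)/4.622 = -5.067 W/m
From the inner boundary to the cellular glass/expanded polystyrene interface, ΣR_partial = 1.795 m·K/W.
T_interface = T_in − Q'·ΣR_partial = 277.68 K − (-5.067)(1.795) = 286.8 K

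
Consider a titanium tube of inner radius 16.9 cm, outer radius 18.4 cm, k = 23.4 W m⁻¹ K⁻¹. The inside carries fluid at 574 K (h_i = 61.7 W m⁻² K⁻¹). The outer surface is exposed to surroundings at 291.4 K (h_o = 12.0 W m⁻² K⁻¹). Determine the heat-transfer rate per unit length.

Q' = 3210 W/m

Treat each layer as a resistance in series:
  R'_conv,in = 1/(2πr h) = 1/(2π·0.169·61.7) = 0.01526 m·K/W
  R'_titanium = ln(0.184/0.169)/(2πk) = 0.08504/(2π·23.4) = 5.784×10^-4 m·K/W
  R'_conv,out = 1/(2πr h) = 1/(2π·0.184·12.0) = 0.07208 m·K/W
ΣR = 0.01526 + 5.784×10^-4 + 0.07208 = 0.08792 m·K/W
Q' = ΔT/ΣR = (574 K − 291.4 K)/0.08792 = 3210 W/m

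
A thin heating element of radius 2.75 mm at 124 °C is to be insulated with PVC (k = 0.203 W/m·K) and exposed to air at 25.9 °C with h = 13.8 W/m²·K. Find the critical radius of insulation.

For a cylinder, r_cr = k_ins/h = 0.203/13.8 = 0.0147 m = 1.47 cm

r_cr = 1.47 cm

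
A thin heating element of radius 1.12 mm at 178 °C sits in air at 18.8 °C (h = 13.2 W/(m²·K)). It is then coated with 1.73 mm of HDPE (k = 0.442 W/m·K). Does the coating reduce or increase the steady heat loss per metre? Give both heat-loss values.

increases: 14.8 → 34.9 W/m

Critical radius for a cylinder: r_cr = k/h = 0.0335 m = 3.35 cm.
Outer radius after coating: r₂ = 0.00112 + 0.00173 = 0.00285 m.
Since r₁ < r_cr and r₂ ≤ r_cr, the coating moves toward the maximum at r_cr — heat loss rises.
Bare: R = 1/(2πr₁h) = 10.77 m·K/W; Q = 159.2/10.77 = 14.8 W/m.
Coated: R = R_cond + R_conv = 4.567 m·K/W; Q = 159.2/4.567 = 34.9 W/m.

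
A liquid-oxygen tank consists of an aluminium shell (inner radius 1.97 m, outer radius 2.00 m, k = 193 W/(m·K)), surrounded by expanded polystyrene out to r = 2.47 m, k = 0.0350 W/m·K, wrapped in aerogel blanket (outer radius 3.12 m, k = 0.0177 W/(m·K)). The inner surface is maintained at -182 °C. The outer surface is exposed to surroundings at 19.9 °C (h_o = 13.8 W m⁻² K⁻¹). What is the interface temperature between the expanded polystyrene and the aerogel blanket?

Series thermal resistances, inner to outer:
  R_aluminium = (1/1.97 − 1/2.00)/(4πk) = 0.007614/(4π·193) = 3.139×10^-6 K/W
  R_expanded polystyrene = (1/2.00 − 1/2.47)/(4πk) = 0.09514/(4π·0.0350) = 0.2163 K/W
  R_aerogel blanket = (1/2.47 − 1/3.12)/(4πk) = 0.08435/(4π·0.0177) = 0.3792 K/W
  R_conv,out = 1/(4πr²h) = 1/(4π·3.12²·13.8) = 5.924×10^-4 K/W
ΣR = 3.139×10^-6 + 0.2163 + 0.3792 + 5.924×10^-4 = 0.5961 K/W
Q = ΔT/ΣR = (-182 °C − 19.9 °C)/0.5961 = -338.7 W
From the inner boundary to the expanded polystyrene/aerogel blanket interface, ΣR_partial = 0.2163 K/W.
T_interface = T_in − Q·ΣR_partial = -182 °C − (-338.7)(0.2163) = -109 °C

T = -109 °C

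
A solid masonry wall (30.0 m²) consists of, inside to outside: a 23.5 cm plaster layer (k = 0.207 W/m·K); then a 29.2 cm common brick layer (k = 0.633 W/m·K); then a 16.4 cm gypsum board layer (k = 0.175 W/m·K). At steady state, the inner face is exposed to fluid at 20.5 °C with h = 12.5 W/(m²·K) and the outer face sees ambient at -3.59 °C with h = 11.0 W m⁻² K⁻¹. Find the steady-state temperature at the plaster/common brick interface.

Resistance network (inner→outer):
  R_conv,in = 1/(hA) = 1/(12.5·30.0) = 0.002667 K/W
  R_plaster = L/(kA) = 0.235/(0.207·30.0) = 0.03784 K/W
  R_common brick = L/(kA) = 0.292/(0.633·30.0) = 0.01538 K/W
  R_gypsum board = L/(kA) = 0.164/(0.175·30.0) = 0.03124 K/W
  R_conv,out = 1/(hA) = 1/(11.0·30.0) = 0.003030 K/W
ΣR = 0.002667 + 0.03784 + 0.01538 + 0.03124 + 0.003030 = 0.09016 K/W
Q = ΔT/ΣR = (20.5 °C − -3.59 °C)/0.09016 = 267.2 W
From the inner boundary to the plaster/common brick interface, ΣR_partial = 0.04051 K/W.
T_interface = T_in − Q·ΣR_partial = 20.5 °C − (267.2)(0.04051) = 9.68 °C

T = 9.68 °C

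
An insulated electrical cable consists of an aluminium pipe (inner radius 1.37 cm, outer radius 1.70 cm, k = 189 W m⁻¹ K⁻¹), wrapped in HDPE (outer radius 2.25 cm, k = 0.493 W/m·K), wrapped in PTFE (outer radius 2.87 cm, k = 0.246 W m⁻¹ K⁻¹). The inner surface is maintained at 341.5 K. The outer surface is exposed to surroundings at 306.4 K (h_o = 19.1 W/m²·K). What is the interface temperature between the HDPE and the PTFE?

Resistance network (inner→outer):
  R'_aluminium = ln(0.0170/0.0137)/(2πk) = 0.2158/(2π·189) = 1.817×10^-4 m·K/W
  R'_HDPE = ln(0.0225/0.0170)/(2πk) = 0.2803/(2π·0.493) = 0.09049 m·K/W
  R'_PTFE = ln(0.0287/0.0225)/(2πk) = 0.2434/(2π·0.246) = 0.1575 m·K/W
  R'_conv,out = 1/(2πr h) = 1/(2π·0.0287·19.1) = 0.2903 m·K/W
ΣR = 1.817×10^-4 + 0.09049 + 0.1575 + 0.2903 = 0.5385 m·K/W
Q' = ΔT/ΣR = (341.5 K − 306.4 K)/0.5385 = 65.18 W/m
From the inner boundary to the HDPE/PTFE interface, ΣR_partial = 0.09067 m·K/W.
T_interface = T_in − Q'·ΣR_partial = 341.5 K − (65.18)(0.09067) = 335.6 K

T = 335.6 K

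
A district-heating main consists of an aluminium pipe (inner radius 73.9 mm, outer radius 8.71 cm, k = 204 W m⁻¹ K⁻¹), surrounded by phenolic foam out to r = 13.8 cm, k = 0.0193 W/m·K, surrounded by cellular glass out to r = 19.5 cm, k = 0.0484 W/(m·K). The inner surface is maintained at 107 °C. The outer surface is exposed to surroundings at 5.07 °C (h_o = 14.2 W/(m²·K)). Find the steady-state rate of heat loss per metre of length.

Resistance network (inner→outer):
  R'_aluminium = ln(0.0871/0.0739)/(2πk) = 0.1643/(2π·204) = 1.282×10^-4 m·K/W
  R'_phenolic foam = ln(0.138/0.0871)/(2πk) = 0.4602/(2π·0.0193) = 3.795 m·K/W
  R'_cellular glass = ln(0.195/0.138)/(2πk) = 0.3457/(2π·0.0484) = 1.137 m·K/W
  R'_conv,out = 1/(2πr h) = 1/(2π·0.195·14.2) = 0.05748 m·K/W
ΣR = 1.282×10^-4 + 3.795 + 1.137 + 0.05748 = 4.990 m·K/W
Q' = ΔT/ΣR = (107 °C − 5.07 °C)/4.990 = 20.4 W/m

Q' = 20.4 W/m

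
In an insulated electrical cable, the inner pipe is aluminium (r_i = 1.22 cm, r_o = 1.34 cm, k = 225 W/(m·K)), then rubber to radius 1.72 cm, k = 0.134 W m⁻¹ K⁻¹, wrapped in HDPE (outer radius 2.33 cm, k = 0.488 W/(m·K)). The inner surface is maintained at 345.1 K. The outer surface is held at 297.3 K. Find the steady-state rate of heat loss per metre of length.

Q' = 121 W/m

Treat each layer as a resistance in series:
  R'_aluminium = ln(0.0134/0.0122)/(2πk) = 0.09382/(2π·225) = 6.636×10^-5 m·K/W
  R'_rubber = ln(0.0172/0.0134)/(2πk) = 0.2497/(2π·0.134) = 0.2965 m·K/W
  R'_HDPE = ln(0.0233/0.0172)/(2πk) = 0.3035/(2π·0.488) = 0.09900 m·K/W
ΣR = 6.636×10^-5 + 0.2965 + 0.09900 = 0.3956 m·K/W
Q' = ΔT/ΣR = (345.1 K − 297.3 K)/0.3956 = 121 W/m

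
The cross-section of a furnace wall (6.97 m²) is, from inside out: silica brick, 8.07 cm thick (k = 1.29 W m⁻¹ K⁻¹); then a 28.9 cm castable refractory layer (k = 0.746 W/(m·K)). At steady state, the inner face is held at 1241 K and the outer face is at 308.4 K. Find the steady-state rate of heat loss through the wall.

Q = 14.4 kW

Treat each layer as a resistance in series:
  R_silica brick = L/(kA) = 0.0807/(1.29·6.97) = 0.008975 K/W
  R_castable refractory = L/(kA) = 0.289/(0.746·6.97) = 0.05558 K/W
ΣR = 0.008975 + 0.05558 = 0.06456 K/W
Q = ΔT/ΣR = (1241 K − 308.4 K)/0.06456 = 14400 W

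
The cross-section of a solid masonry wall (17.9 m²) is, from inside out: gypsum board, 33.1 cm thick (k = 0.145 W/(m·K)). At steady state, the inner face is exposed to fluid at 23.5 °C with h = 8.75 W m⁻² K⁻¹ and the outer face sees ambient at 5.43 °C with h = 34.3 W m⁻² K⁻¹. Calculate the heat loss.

Q = 133 W

Treat each layer as a resistance in series:
  R_conv,in = 1/(hA) = 1/(8.75·17.9) = 0.006385 K/W
  R_gypsum board = L/(kA) = 0.331/(0.145·17.9) = 0.1275 K/W
  R_conv,out = 1/(hA) = 1/(34.3·17.9) = 0.001629 K/W
ΣR = 0.006385 + 0.1275 + 0.001629 = 0.1355 K/W
Q = ΔT/ΣR = (23.5 °C − 5.43 °C)/0.1355 = 133 W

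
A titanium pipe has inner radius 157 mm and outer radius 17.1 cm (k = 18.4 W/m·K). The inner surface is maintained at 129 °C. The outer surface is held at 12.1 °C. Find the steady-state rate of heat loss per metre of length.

Q' = 158 kW/m

Q' = 2πk·ΔT/ln(r₂/r₁) = 2π × 18.4 × 116.9 / ln(0.171/0.157) = 1.58×10^5 W/m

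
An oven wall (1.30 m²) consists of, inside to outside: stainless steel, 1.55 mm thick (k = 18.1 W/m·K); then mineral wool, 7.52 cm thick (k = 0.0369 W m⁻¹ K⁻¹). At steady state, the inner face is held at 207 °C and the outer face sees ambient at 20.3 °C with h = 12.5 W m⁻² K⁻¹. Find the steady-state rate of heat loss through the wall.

Q = 115 W

Resistance network (inner→outer):
  R_stainless steel = L/(kA) = 0.00155/(18.1·1.30) = 6.587×10^-5 K/W
  R_mineral wool = L/(kA) = 0.0752/(0.0369·1.30) = 1.568 K/W
  R_conv,out = 1/(hA) = 1/(12.5·1.30) = 0.06154 K/W
ΣR = 6.587×10^-5 + 1.568 + 0.06154 = 1.630 K/W
Q = ΔT/ΣR = (207 °C − 20.3 °C)/1.630 = 115 W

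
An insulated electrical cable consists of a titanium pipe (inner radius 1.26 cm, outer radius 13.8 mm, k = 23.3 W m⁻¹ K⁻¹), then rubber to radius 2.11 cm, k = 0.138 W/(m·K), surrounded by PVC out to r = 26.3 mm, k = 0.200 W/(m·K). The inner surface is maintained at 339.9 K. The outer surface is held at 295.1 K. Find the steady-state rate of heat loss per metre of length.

Q' = 67.3 W/m

Treat each layer as a resistance in series:
  R'_titanium = ln(0.0138/0.0126)/(2πk) = 0.09097/(2π·23.3) = 6.214×10^-4 m·K/W
  R'_rubber = ln(0.0211/0.0138)/(2πk) = 0.4246/(2π·0.138) = 0.4897 m·K/W
  R'_PVC = ln(0.0263/0.0211)/(2πk) = 0.2203/(2π·0.200) = 0.1753 m·K/W
ΣR = 6.214×10^-4 + 0.4897 + 0.1753 = 0.6656 m·K/W
Q' = ΔT/ΣR = (339.9 K − 295.1 K)/0.6656 = 67.3 W/m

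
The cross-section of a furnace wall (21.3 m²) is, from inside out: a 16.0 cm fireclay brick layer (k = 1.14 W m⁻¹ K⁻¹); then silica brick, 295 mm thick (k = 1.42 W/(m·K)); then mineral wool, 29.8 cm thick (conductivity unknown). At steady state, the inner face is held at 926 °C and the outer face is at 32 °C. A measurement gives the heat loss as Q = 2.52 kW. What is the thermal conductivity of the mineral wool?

ΣR = ΔT/Q = |926 − 32|/2520 = 0.3548 K/W
Known resistances:
  R_fireclay brick = L/(kA) = 0.160/(1.14·21.3) = 0.006589 K/W
  R_silica brick = L/(kA) = 0.295/(1.42·21.3) = 0.009753 K/W
R_mineral wool = ΣR − ΣR_known = 0.3548 − 0.01634 = 0.3385 K/W
L/(kA) = 0.3385 ⇒ k = 0.298/(0.3385·21.3) = 0.0413 W/m·K

k = 0.0413 W/m·K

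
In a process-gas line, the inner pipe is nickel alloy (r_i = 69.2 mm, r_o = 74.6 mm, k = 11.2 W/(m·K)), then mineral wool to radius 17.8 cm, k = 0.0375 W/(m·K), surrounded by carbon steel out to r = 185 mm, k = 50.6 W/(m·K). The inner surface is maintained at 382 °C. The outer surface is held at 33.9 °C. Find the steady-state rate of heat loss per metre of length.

Treat each layer as a resistance in series:
  R'_nickel alloy = ln(0.0746/0.0692)/(2πk) = 0.07514/(2π·11.2) = 0.001068 m·K/W
  R'_mineral wool = ln(0.178/0.0746)/(2πk) = 0.8696/(2π·0.0375) = 3.691 m·K/W
  R'_carbon steel = ln(0.185/0.178)/(2πk) = 0.03857/(2π·50.6) = 1.213×10^-4 m·K/W
ΣR = 0.001068 + 3.691 + 1.213×10^-4 = 3.692 m·K/W
Q' = ΔT/ΣR = (382 °C − 33.9 °C)/3.692 = 94.3 W/m

Q' = 94.3 W/m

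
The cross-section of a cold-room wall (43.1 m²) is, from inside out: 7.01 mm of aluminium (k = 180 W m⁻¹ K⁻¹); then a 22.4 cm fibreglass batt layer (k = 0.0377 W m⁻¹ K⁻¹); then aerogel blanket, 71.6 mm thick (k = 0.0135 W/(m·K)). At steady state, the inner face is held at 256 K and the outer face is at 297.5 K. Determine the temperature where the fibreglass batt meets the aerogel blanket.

Treat each layer as a resistance in series:
  R_aluminium = L/(kA) = 0.00701/(180·43.1) = 9.036×10^-7 K/W
  R_fibreglass batt = L/(kA) = 0.224/(0.0377·43.1) = 0.1379 K/W
  R_aerogel blanket = L/(kA) = 0.0716/(0.0135·43.1) = 0.1231 K/W
ΣR = 9.036×10^-7 + 0.1379 + 0.1231 = 0.2610 K/W
Q = ΔT/ΣR = (256 K − 297.5 K)/0.2610 = -159.0 W
From the inner boundary to the fibreglass batt/aerogel blanket interface, ΣR_partial = 0.1379 K/W.
T_interface = T_in − Q·ΣR_partial = 256 K − (-159.0)(0.1379) = 277.93 K

T = 277.93 K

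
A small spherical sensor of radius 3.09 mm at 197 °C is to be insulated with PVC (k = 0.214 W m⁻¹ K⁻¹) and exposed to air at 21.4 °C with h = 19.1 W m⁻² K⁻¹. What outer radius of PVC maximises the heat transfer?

r_cr = 2.24 cm

For a sphere, r_cr = 2k_ins/h = 2·0.214/19.1 = 0.0224 m = 2.24 cm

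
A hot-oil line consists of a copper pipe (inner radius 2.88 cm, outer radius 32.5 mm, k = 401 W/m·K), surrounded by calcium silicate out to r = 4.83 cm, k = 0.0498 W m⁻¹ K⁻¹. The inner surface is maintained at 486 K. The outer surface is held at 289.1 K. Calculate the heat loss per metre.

Treat each layer as a resistance in series:
  R'_copper = ln(0.0325/0.0288)/(2πk) = 0.1209/(2π·401) = 4.797×10^-5 m·K/W
  R'_calcium silicate = ln(0.0483/0.0325)/(2πk) = 0.3962/(2π·0.0498) = 1.266 m·K/W
ΣR = 4.797×10^-5 + 1.266 = 1.266 m·K/W
Q' = ΔT/ΣR = (486 K − 289.1 K)/1.266 = 156 W/m

Q' = 156 W/m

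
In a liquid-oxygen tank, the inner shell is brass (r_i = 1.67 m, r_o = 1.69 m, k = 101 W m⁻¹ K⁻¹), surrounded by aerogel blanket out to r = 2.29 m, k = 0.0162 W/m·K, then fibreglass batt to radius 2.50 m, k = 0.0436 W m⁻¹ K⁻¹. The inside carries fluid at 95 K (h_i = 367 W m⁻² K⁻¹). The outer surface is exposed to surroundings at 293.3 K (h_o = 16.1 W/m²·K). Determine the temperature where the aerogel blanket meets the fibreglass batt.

T = 277.1 K

Resistance network (inner→outer):
  R_conv,in = 1/(4πr²h) = 1/(4π·1.67²·367) = 7.775×10^-5 K/W
  R_brass = (1/1.67 − 1/1.69)/(4πk) = 0.007086/(4π·101) = 5.583×10^-6 K/W
  R_aerogel blanket = (1/1.69 − 1/2.29)/(4πk) = 0.1550/(4π·0.0162) = 0.7616 K/W
  R_fibreglass batt = (1/2.29 − 1/2.50)/(4πk) = 0.03668/(4π·0.0436) = 0.06695 K/W
  R_conv,out = 1/(4πr²h) = 1/(4π·2.50²·16.1) = 7.908×10^-4 K/W
ΣR = 7.775×10^-5 + 5.583×10^-6 + 0.7616 + 0.06695 + 7.908×10^-4 = 0.8294 K/W
Q = ΔT/ΣR = (95 K − 293.3 K)/0.8294 = -239.1 W
From the inner boundary to the aerogel blanket/fibreglass batt interface, ΣR_partial = 0.7617 K/W.
T_interface = T_in − Q·ΣR_partial = 95 K − (-239.1)(0.7617) = 277.1 K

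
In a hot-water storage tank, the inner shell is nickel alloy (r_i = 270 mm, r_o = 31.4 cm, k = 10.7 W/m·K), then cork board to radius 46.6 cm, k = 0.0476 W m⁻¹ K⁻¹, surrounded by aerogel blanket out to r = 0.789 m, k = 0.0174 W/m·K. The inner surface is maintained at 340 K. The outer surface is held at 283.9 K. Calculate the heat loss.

Q = 9.74 W

Resistance network (inner→outer):
  R_nickel alloy = (1/0.270 − 1/0.314)/(4πk) = 0.5190/(4π·10.7) = 0.003860 K/W
  R_cork board = (1/0.314 − 1/0.466)/(4πk) = 1.039/(4π·0.0476) = 1.737 K/W
  R_aerogel blanket = (1/0.466 − 1/0.789)/(4πk) = 0.8785/(4π·0.0174) = 4.018 K/W
ΣR = 0.003860 + 1.737 + 4.018 = 5.759 K/W
Q = ΔT/ΣR = (340 K − 283.9 K)/5.759 = 9.74 W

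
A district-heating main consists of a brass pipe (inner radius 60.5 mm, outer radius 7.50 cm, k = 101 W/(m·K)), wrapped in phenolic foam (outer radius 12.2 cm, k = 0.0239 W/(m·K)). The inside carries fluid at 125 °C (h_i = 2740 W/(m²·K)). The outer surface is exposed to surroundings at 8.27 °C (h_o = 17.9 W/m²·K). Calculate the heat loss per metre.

Q' = 35.2 W/m

Treat each layer as a resistance in series:
  R'_conv,in = 1/(2πr h) = 1/(2π·0.0605·2740) = 9.601×10^-4 m·K/W
  R'_brass = ln(0.0750/0.0605)/(2πk) = 0.2148/(2π·101) = 3.386×10^-4 m·K/W
  R'_phenolic foam = ln(0.122/0.0750)/(2πk) = 0.4865/(2π·0.0239) = 3.240 m·K/W
  R'_conv,out = 1/(2πr h) = 1/(2π·0.122·17.9) = 0.07288 m·K/W
ΣR = 9.601×10^-4 + 3.386×10^-4 + 3.240 + 0.07288 = 3.314 m·K/W
Q' = ΔT/ΣR = (125 °C − 8.27 °C)/3.314 = 35.2 W/m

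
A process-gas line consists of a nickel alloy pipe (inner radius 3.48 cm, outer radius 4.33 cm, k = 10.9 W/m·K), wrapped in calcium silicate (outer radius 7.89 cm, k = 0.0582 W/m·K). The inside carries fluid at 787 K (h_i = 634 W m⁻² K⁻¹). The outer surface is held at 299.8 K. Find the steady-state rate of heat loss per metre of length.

Q' = 295 W/m

Treat each layer as a resistance in series:
  R'_conv,in = 1/(2πr h) = 1/(2π·0.0348·634) = 0.007214 m·K/W
  R'_nickel alloy = ln(0.0433/0.0348)/(2πk) = 0.2185/(2π·10.9) = 0.003191 m·K/W
  R'_calcium silicate = ln(0.0789/0.0433)/(2πk) = 0.6000/(2π·0.0582) = 1.641 m·K/W
ΣR = 0.007214 + 0.003191 + 1.641 = 1.651 m·K/W
Q' = ΔT/ΣR = (787 K − 299.8 K)/1.651 = 295 W/m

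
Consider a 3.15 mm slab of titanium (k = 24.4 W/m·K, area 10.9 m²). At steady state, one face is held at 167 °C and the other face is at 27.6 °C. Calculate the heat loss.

Q = 1.18×10^7 W

Q = kA·ΔT/L = 24.4 × 10.9 × |167 °C − 27.6 °C| / 0.00315 = 1.18×10^7 W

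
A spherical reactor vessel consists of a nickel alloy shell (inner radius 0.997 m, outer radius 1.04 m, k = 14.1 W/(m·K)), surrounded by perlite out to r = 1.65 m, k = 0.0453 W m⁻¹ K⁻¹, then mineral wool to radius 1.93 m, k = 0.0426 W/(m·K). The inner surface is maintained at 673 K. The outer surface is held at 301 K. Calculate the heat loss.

Treat each layer as a resistance in series:
  R_nickel alloy = (1/0.997 − 1/1.04)/(4πk) = 0.04147/(4π·14.1) = 2.341×10^-4 K/W
  R_perlite = (1/1.04 − 1/1.65)/(4πk) = 0.3555/(4π·0.0453) = 0.6245 K/W
  R_mineral wool = (1/1.65 − 1/1.93)/(4πk) = 0.08793/(4π·0.0426) = 0.1642 K/W
ΣR = 2.341×10^-4 + 0.6245 + 0.1642 = 0.7889 K/W
Q = ΔT/ΣR = (673 K − 301 K)/0.7889 = 472 W

Q = 472 W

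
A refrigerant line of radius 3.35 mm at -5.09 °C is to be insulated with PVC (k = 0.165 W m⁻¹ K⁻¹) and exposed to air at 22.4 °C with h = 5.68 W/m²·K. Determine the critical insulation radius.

For a cylinder, r_cr = k_ins/h = 0.165/5.68 = 0.0290 m = 2.90 cm

r_cr = 2.90 cm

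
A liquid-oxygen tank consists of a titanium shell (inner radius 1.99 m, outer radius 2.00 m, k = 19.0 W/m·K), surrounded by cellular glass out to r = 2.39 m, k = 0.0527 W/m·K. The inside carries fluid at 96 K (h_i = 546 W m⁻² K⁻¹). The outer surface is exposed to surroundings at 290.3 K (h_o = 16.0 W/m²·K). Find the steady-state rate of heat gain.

Q = 1570 W

Resistance network (inner→outer):
  R_conv,in = 1/(4πr²h) = 1/(4π·1.99²·546) = 3.680×10^-5 K/W
  R_titanium = (1/1.99 − 1/2.00)/(4πk) = 0.002513/(4π·19.0) = 1.052×10^-5 K/W
  R_cellular glass = (1/2.00 − 1/2.39)/(4πk) = 0.08159/(4π·0.0527) = 0.1232 K/W
  R_conv,out = 1/(4πr²h) = 1/(4π·2.39²·16.0) = 8.707×10^-4 K/W
ΣR = 3.680×10^-5 + 1.052×10^-5 + 0.1232 + 8.707×10^-4 = 0.1241 K/W
Q = ΔT/ΣR = (96 K − 290.3 K)/0.1241 = -1570 W
(Negative Q ⇒ heat flows inward; heat gain = 1570 W.)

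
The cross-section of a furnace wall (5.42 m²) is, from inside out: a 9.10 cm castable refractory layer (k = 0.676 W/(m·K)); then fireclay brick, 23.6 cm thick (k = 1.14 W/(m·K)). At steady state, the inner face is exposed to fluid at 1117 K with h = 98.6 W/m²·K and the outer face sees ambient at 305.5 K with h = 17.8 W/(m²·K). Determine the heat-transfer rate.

Treat each layer as a resistance in series:
  R_conv,in = 1/(hA) = 1/(98.6·5.42) = 0.001871 K/W
  R_castable refractory = L/(kA) = 0.0910/(0.676·5.42) = 0.02484 K/W
  R_fireclay brick = L/(kA) = 0.236/(1.14·5.42) = 0.03820 K/W
  R_conv,out = 1/(hA) = 1/(17.8·5.42) = 0.01037 K/W
ΣR = 0.001871 + 0.02484 + 0.03820 + 0.01037 = 0.07528 K/W
Q = ΔT/ΣR = (1117 K − 305.5 K)/0.07528 = 10800 W

Q = 10800 W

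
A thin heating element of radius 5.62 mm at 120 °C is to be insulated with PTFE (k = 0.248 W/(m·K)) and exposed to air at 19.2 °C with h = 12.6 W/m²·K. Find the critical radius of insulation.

For a cylinder, r_cr = k_ins/h = 0.248/12.6 = 0.0197 m = 1.97 cm

r_cr = 1.97 cm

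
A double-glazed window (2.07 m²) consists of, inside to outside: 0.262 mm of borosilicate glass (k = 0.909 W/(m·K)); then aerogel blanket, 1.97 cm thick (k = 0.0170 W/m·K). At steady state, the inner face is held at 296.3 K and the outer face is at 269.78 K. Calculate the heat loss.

Resistance network (inner→outer):
  R_borosilicate glass = L/(kA) = 2.62×10^-4/(0.909·2.07) = 1.392×10^-4 K/W
  R_aerogel blanket = L/(kA) = 0.0197/(0.0170·2.07) = 0.5598 K/W
ΣR = 1.392×10^-4 + 0.5598 = 0.5599 K/W
Q = ΔT/ΣR = (296.3 K − 269.78 K)/0.5599 = 47.4 W

Q = 47.4 W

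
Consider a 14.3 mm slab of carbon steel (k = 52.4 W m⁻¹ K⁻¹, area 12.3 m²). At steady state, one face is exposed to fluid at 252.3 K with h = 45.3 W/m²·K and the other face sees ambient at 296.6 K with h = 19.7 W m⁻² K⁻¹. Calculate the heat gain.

Treat each layer as a resistance in series:
  R_conv,in = 1/(hA) = 1/(45.3·12.3) = 0.001795 K/W
  R_carbon steel = L/(kA) = 0.0143/(52.4·12.3) = 2.219×10^-5 K/W
  R_conv,out = 1/(hA) = 1/(19.7·12.3) = 0.004127 K/W
ΣR = 0.001795 + 2.219×10^-5 + 0.004127 = 0.005944 K/W
Q = ΔT/ΣR = (252.3 K − 296.6 K)/0.005944 = -7450 W
(Negative Q ⇒ heat flows inward; heat gain = 7450 W.)

Q = 7.45 kW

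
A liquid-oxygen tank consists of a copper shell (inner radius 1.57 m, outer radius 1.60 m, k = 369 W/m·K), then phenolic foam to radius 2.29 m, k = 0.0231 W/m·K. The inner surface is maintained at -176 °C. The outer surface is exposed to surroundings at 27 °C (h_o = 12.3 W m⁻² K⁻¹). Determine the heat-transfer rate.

Treat each layer as a resistance in series:
  R_copper = (1/1.57 − 1/1.60)/(4πk) = 0.01194/(4π·369) = 2.576×10^-6 K/W
  R_phenolic foam = (1/1.60 − 1/2.29)/(4πk) = 0.1883/(4π·0.0231) = 0.6487 K/W
  R_conv,out = 1/(4πr²h) = 1/(4π·2.29²·12.3) = 0.001234 K/W
ΣR = 2.576×10^-6 + 0.6487 + 0.001234 = 0.6499 K/W
Q = ΔT/ΣR = (-176 °C − 27 °C)/0.6499 = -312 W
(Negative Q ⇒ heat flows inward; heat gain = 312 W.)

Q = 312 W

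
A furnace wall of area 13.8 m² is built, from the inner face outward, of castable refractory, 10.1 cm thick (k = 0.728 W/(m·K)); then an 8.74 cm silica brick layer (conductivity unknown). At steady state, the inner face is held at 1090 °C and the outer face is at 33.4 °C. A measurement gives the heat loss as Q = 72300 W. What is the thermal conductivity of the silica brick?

k = 1.39 W/m·K

ΣR = ΔT/Q = |1090 − 33.4|/72300 = 0.01461 K/W
Known resistances:
  R_castable refractory = L/(kA) = 0.101/(0.728·13.8) = 0.01005 K/W
R_silica brick = ΣR − ΣR_known = 0.01461 − 0.01005 = 0.004560 K/W
L/(kA) = 0.004560 ⇒ k = 0.0874/(0.004560·13.8) = 1.39 W/m·K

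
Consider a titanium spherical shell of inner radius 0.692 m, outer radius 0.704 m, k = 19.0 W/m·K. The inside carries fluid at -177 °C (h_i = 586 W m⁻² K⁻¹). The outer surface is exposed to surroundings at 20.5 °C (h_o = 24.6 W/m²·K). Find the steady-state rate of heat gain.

Q = 28600 W

Resistance network (inner→outer):
  R_conv,in = 1/(4πr²h) = 1/(4π·0.692²·586) = 2.836×10^-4 K/W
  R_titanium = (1/0.692 − 1/0.704)/(4πk) = 0.02463/(4π·19.0) = 1.032×10^-4 K/W
  R_conv,out = 1/(4πr²h) = 1/(4π·0.704²·24.6) = 0.006527 K/W
ΣR = 2.836×10^-4 + 1.032×10^-4 + 0.006527 = 0.006914 K/W
Q = ΔT/ΣR = (-177 °C − 20.5 °C)/0.006914 = -28600 W
(Negative Q ⇒ heat flows inward; heat gain = 28600 W.)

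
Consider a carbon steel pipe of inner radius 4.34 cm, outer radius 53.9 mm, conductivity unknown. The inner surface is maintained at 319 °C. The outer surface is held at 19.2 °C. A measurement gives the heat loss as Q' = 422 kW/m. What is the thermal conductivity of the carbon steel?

ΣR = ΔT/Q' = |319 − 19.2|/4.22×10^5 = 7.104×10^-4 m·K/W
ln(r₂/r₁)/(2πk) = 7.104×10^-4 ⇒ k = 0.2167/(2π·7.104×10^-4) = 48.5 W/m·K

k = 48.5 W/m·K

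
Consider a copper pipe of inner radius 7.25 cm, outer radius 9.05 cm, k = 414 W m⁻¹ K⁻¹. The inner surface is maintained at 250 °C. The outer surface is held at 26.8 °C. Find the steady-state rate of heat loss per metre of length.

Q' = 2πk·ΔT/ln(r₂/r₁) = 2π × 414 × 223.2 / ln(0.0905/0.0725) = 2.62×10^6 W/m

Q' = 2.62×10^6 W/m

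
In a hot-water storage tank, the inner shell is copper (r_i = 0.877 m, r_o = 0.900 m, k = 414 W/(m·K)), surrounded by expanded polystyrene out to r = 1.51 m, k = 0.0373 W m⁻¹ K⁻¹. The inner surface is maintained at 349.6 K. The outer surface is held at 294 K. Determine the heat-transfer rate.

Resistance network (inner→outer):
  R_copper = (1/0.877 − 1/0.900)/(4πk) = 0.02914/(4π·414) = 5.601×10^-6 K/W
  R_expanded polystyrene = (1/0.900 − 1/1.51)/(4πk) = 0.4489/(4π·0.0373) = 0.9576 K/W
ΣR = 5.601×10^-6 + 0.9576 = 0.9576 K/W
Q = ΔT/ΣR = (349.6 K − 294 K)/0.9576 = 58.1 W

Q = 58.1 W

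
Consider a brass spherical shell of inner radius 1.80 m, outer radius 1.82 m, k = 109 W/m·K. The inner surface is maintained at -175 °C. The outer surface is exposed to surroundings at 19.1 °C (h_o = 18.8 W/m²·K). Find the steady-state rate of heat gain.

Treat each layer as a resistance in series:
  R_brass = (1/1.80 − 1/1.82)/(4πk) = 0.006105/(4π·109) = 4.457×10^-6 K/W
  R_conv,out = 1/(4πr²h) = 1/(4π·1.82²·18.8) = 0.001278 K/W
ΣR = 4.457×10^-6 + 0.001278 = 0.001282 K/W
Q = ΔT/ΣR = (-175 °C − 19.1 °C)/0.001282 = -1.51×10^5 W
(Negative Q ⇒ heat flows inward; heat gain = 1.51×10^5 W.)

Q = 151 kW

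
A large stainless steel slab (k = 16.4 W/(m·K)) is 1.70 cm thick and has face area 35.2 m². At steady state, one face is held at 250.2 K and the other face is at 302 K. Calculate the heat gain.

Q = 1760 kW

Q = kA·ΔT/L = 16.4 × 35.2 × |250.2 K − 302 K| / 0.0170 = 1.76×10^6 W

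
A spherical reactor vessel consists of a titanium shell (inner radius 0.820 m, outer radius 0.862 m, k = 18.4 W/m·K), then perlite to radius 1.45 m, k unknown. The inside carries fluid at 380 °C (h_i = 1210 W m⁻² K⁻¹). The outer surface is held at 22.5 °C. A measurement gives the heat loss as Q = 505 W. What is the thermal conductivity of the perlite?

ΣR = ΔT/Q = |380 − 22.5|/505 = 0.7079 K/W
Known resistances:
  R_conv,in = 1/(4πr²h) = 1/(4π·0.820²·1210) = 9.781×10^-5 K/W
  R_titanium = (1/0.820 − 1/0.862)/(4πk) = 0.05942/(4π·18.4) = 2.570×10^-4 K/W
R_perlite = ΣR − ΣR_known = 0.7079 − 3.548×10^-4 = 0.7075 K/W
(1/r₁−1/r₂)/(4πk) = 0.7075 ⇒ k = 0.4704/(4π·0.7075) = 0.0529 W/m·K

k = 0.0529 W/m·K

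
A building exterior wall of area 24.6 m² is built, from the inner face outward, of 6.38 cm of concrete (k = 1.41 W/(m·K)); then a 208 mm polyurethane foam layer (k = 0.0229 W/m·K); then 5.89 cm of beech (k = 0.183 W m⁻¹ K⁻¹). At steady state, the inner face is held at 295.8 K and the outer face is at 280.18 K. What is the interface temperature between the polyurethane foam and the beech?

Treat each layer as a resistance in series:
  R_concrete = L/(kA) = 0.0638/(1.41·24.6) = 0.001839 K/W
  R_polyurethane foam = L/(kA) = 0.208/(0.0229·24.6) = 0.3692 K/W
  R_beech = L/(kA) = 0.0589/(0.183·24.6) = 0.01308 K/W
ΣR = 0.001839 + 0.3692 + 0.01308 = 0.3841 K/W
Q = ΔT/ΣR = (295.8 K − 280.18 K)/0.3841 = 40.67 W
From the inner boundary to the polyurethane foam/beech interface, ΣR_partial = 0.3710 K/W.
T_interface = T_in − Q·ΣR_partial = 295.8 K − (40.67)(0.3710) = 280.71 K

T = 280.71 K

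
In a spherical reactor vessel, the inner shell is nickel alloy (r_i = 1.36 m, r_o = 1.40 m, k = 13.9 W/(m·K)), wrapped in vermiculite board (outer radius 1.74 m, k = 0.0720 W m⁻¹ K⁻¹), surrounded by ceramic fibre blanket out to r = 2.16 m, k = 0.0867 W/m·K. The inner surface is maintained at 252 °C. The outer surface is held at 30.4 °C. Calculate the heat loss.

Resistance network (inner→outer):
  R_nickel alloy = (1/1.36 − 1/1.40)/(4πk) = 0.02101/(4π·13.9) = 1.203×10^-4 K/W
  R_vermiculite board = (1/1.40 − 1/1.74)/(4πk) = 0.1396/(4π·0.0720) = 0.1543 K/W
  R_ceramic fibre blanket = (1/1.74 − 1/2.16)/(4πk) = 0.1117/(4π·0.0867) = 0.1026 K/W
ΣR = 1.203×10^-4 + 0.1543 + 0.1026 = 0.2570 K/W
Q = ΔT/ΣR = (252 °C − 30.4 °C)/0.2570 = 862 W

Q = 862 W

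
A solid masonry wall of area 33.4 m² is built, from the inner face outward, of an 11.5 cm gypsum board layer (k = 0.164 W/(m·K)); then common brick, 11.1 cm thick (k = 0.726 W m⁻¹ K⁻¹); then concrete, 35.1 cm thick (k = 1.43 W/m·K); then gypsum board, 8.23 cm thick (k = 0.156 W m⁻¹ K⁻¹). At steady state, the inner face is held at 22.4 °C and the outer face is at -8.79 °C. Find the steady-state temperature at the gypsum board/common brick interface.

T = 8.96 °C

Series thermal resistances, inner to outer:
  R_gypsum board = L/(kA) = 0.115/(0.164·33.4) = 0.02099 K/W
  R_common brick = L/(kA) = 0.111/(0.726·33.4) = 0.004578 K/W
  R_concrete = L/(kA) = 0.351/(1.43·33.4) = 0.007349 K/W
  R_gypsum board = L/(kA) = 0.0823/(0.156·33.4) = 0.01580 K/W
ΣR = 0.02099 + 0.004578 + 0.007349 + 0.01580 = 0.04872 K/W
Q = ΔT/ΣR = (22.4 °C − -8.79 °C)/0.04872 = 640.2 W
From the inner boundary to the gypsum board/common brick interface, ΣR_partial = 0.02099 K/W.
T_interface = T_in − Q·ΣR_partial = 22.4 °C − (640.2)(0.02099) = 8.96 °C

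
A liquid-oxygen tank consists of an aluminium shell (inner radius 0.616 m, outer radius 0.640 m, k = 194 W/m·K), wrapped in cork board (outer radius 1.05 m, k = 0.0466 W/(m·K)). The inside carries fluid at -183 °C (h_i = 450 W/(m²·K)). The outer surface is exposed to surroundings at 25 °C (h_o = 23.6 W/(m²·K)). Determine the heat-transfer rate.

Q = 199 W

Resistance network (inner→outer):
  R_conv,in = 1/(4πr²h) = 1/(4π·0.616²·450) = 4.660×10^-4 K/W
  R_aluminium = (1/0.616 − 1/0.640)/(4πk) = 0.06088/(4π·194) = 2.497×10^-5 K/W
  R_cork board = (1/0.640 − 1/1.05)/(4πk) = 0.6101/(4π·0.0466) = 1.042 K/W
  R_conv,out = 1/(4πr²h) = 1/(4π·1.05²·23.6) = 0.003058 K/W
ΣR = 4.660×10^-4 + 2.497×10^-5 + 1.042 + 0.003058 = 1.046 K/W
Q = ΔT/ΣR = (-183 °C − 25 °C)/1.046 = -199 W
(Negative Q ⇒ heat flows inward; heat gain = 199 W.)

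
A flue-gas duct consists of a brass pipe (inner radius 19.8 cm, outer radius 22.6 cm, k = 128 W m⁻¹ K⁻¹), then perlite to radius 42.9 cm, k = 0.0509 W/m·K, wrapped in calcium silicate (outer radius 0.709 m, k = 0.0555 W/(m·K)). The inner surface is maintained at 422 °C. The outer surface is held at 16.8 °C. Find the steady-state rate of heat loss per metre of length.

Treat each layer as a resistance in series:
  R'_brass = ln(0.226/0.198)/(2πk) = 0.1323/(2π·128) = 1.645×10^-4 m·K/W
  R'_perlite = ln(0.429/0.226)/(2πk) = 0.6409/(2π·0.0509) = 2.004 m·K/W
  R'_calcium silicate = ln(0.709/0.429)/(2πk) = 0.5024/(2π·0.0555) = 1.441 m·K/W
ΣR = 1.645×10^-4 + 2.004 + 1.441 = 3.445 m·K/W
Q' = ΔT/ΣR = (422 °C − 16.8 °C)/3.445 = 118 W/m

Q' = 118 W/m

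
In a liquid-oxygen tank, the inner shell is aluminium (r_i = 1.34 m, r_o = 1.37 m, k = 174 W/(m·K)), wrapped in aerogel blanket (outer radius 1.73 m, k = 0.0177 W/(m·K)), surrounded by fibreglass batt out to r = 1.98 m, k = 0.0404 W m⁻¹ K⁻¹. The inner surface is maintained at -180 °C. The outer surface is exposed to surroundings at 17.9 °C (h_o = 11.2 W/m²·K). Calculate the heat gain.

Treat each layer as a resistance in series:
  R_aluminium = (1/1.34 − 1/1.37)/(4πk) = 0.01634/(4π·174) = 7.474×10^-6 K/W
  R_aerogel blanket = (1/1.37 − 1/1.73)/(4πk) = 0.1519/(4π·0.0177) = 0.6829 K/W
  R_fibreglass batt = (1/1.73 − 1/1.98)/(4πk) = 0.07298/(4π·0.0404) = 0.1438 K/W
  R_conv,out = 1/(4πr²h) = 1/(4π·1.98²·11.2) = 0.001812 K/W
ΣR = 7.474×10^-6 + 0.6829 + 0.1438 + 0.001812 = 0.8285 K/W
Q = ΔT/ΣR = (-180 °C − 17.9 °C)/0.8285 = -239 W
(Negative Q ⇒ heat flows inward; heat gain = 239 W.)

Q = 239 W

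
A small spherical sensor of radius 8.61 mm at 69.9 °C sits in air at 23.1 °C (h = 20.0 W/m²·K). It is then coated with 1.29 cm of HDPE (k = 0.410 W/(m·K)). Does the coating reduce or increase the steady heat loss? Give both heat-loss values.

Critical radius for a sphere: r_cr = 2k/h = 0.0410 m = 4.10 cm.
Outer radius after coating: r₂ = 0.00861 + 0.0129 = 0.02151 m.
Since r₁ < r_cr and r₂ ≤ r_cr, the coating moves toward the maximum at r_cr — heat loss rises.
Bare: R = 1/(4πr₁²h) = 53.67 K/W; Q = 46.8/53.67 = 0.872 W.
Coated: R = R_cond + R_conv = 22.12 K/W; Q = 46.8/22.12 = 2.12 W.

increases: 0.872 → 2.12 W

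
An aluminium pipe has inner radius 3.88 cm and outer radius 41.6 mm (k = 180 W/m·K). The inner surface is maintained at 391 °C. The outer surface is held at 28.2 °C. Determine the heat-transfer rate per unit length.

Q' = 2πk·ΔT/ln(r₂/r₁) = 2π × 180 × 362.8 / ln(0.0416/0.0388) = 5.89×10^6 W/m

Q' = 5.89×10^6 W/m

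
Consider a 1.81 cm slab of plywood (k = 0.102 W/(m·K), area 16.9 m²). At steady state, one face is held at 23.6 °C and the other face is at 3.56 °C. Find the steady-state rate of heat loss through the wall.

Q = 1910 W

Q = kA·ΔT/L = 0.102 × 16.9 × |23.6 °C − 3.56 °C| / 0.0181 = 1910 W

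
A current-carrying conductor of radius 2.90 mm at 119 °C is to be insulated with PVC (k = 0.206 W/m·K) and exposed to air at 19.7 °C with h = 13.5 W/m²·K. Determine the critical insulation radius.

For a cylinder, r_cr = k_ins/h = 0.206/13.5 = 0.0153 m = 1.53 cm

r_cr = 1.53 cm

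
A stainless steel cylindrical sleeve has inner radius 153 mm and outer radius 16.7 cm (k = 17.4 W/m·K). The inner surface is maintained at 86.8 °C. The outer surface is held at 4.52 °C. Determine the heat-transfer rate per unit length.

Q' = 103 kW/m

Q' = 2πk·ΔT/ln(r₂/r₁) = 2π × 17.4 × 82.28 / ln(0.167/0.153) = 1.03×10^5 W/m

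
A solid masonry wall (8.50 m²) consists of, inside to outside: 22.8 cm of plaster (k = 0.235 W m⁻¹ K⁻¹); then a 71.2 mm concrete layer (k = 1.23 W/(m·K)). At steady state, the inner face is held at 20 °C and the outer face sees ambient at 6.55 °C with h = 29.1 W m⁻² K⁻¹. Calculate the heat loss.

Q = 108 W

Resistance network (inner→outer):
  R_plaster = L/(kA) = 0.228/(0.235·8.50) = 0.1141 K/W
  R_concrete = L/(kA) = 0.0712/(1.23·8.50) = 0.006810 K/W
  R_conv,out = 1/(hA) = 1/(29.1·8.50) = 0.004043 K/W
ΣR = 0.1141 + 0.006810 + 0.004043 = 0.1250 K/W
Q = ΔT/ΣR = (20 °C − 6.55 °C)/0.1250 = 108 W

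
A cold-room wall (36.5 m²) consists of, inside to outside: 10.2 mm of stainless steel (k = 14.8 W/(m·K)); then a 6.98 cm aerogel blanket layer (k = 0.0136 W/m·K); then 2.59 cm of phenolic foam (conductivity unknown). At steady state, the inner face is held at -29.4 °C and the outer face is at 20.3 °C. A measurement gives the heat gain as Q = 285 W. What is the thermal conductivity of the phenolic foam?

ΣR = ΔT/Q = |-29.4 − 20.3|/285 = 0.1744 K/W
Known resistances:
  R_stainless steel = L/(kA) = 0.0102/(14.8·36.5) = 1.888×10^-5 K/W
  R_aerogel blanket = L/(kA) = 0.0698/(0.0136·36.5) = 0.1406 K/W
R_phenolic foam = ΣR − ΣR_known = 0.1744 − 0.1406 = 0.03380 K/W
L/(kA) = 0.03380 ⇒ k = 0.0259/(0.03380·36.5) = 0.0210 W/m·K

k = 0.0210 W/m·K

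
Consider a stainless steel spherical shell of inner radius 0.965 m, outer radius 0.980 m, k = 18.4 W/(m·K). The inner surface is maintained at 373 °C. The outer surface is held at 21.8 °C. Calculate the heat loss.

Q = 5120 kW

Q = 4πk·ΔT/(1/r₁ − 1/r₂) = 4π × 18.4 × 351.2 / (1/0.965 − 1/0.980) = 5.12×10^6 W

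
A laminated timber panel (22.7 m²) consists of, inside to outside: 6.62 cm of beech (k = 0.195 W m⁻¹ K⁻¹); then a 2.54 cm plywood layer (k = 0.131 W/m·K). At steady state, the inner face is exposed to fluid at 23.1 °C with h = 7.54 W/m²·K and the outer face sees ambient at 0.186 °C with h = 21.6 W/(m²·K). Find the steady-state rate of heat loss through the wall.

Q = 730 W

Treat each layer as a resistance in series:
  R_conv,in = 1/(hA) = 1/(7.54·22.7) = 0.005843 K/W
  R_beech = L/(kA) = 0.0662/(0.195·22.7) = 0.01496 K/W
  R_plywood = L/(kA) = 0.0254/(0.131·22.7) = 0.008542 K/W
  R_conv,out = 1/(hA) = 1/(21.6·22.7) = 0.002039 K/W
ΣR = 0.005843 + 0.01496 + 0.008542 + 0.002039 = 0.03138 K/W
Q = ΔT/ΣR = (23.1 °C − 0.186 °C)/0.03138 = 730 W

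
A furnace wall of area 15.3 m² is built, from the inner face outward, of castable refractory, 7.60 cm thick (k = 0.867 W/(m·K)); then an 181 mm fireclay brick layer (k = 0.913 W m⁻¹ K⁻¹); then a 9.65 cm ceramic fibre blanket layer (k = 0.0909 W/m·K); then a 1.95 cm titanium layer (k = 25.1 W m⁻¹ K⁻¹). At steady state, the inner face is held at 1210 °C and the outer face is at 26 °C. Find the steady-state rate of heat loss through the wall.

Treat each layer as a resistance in series:
  R_castable refractory = L/(kA) = 0.0760/(0.867·15.3) = 0.005729 K/W
  R_fireclay brick = L/(kA) = 0.181/(0.913·15.3) = 0.01296 K/W
  R_ceramic fibre blanket = L/(kA) = 0.0965/(0.0909·15.3) = 0.06939 K/W
  R_titanium = L/(kA) = 0.0195/(25.1·15.3) = 5.078×10^-5 K/W
ΣR = 0.005729 + 0.01296 + 0.06939 + 5.078×10^-5 = 0.08813 K/W
Q = ΔT/ΣR = (1210 °C − 26 °C)/0.08813 = 13400 W

Q = 13400 W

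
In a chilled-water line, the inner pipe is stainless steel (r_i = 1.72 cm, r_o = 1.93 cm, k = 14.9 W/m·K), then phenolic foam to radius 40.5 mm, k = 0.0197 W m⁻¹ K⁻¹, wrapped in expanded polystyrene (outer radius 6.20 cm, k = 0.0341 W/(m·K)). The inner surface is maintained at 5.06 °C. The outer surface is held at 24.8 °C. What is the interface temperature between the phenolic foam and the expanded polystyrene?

T = 19.9 °C

Resistance network (inner→outer):
  R'_stainless steel = ln(0.0193/0.0172)/(2πk) = 0.1152/(2π·14.9) = 0.001230 m·K/W
  R'_phenolic foam = ln(0.0405/0.0193)/(2πk) = 0.7412/(2π·0.0197) = 5.988 m·K/W
  R'_expanded polystyrene = ln(0.0620/0.0405)/(2πk) = 0.4258/(2π·0.0341) = 1.987 m·K/W
ΣR = 0.001230 + 5.988 + 1.987 = 7.976 m·K/W
Q' = ΔT/ΣR = (5.06 °C − 24.8 °C)/7.976 = -2.475 W/m
From the inner boundary to the phenolic foam/expanded polystyrene interface, ΣR_partial = 5.989 m·K/W.
T_interface = T_in − Q'·ΣR_partial = 5.06 °C − (-2.475)(5.989) = 19.9 °C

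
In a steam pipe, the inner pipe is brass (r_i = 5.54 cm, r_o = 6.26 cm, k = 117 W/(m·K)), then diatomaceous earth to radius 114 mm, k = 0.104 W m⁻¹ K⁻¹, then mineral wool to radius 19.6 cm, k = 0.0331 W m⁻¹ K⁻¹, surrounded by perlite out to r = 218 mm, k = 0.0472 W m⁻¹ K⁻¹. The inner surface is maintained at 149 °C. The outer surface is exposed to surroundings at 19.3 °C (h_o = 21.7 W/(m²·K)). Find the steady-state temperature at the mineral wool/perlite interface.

T = 32.3 °C

Series thermal resistances, inner to outer:
  R'_brass = ln(0.0626/0.0554)/(2πk) = 0.1222/(2π·117) = 1.662×10^-4 m·K/W
  R'_diatomaceous earth = ln(0.114/0.0626)/(2πk) = 0.5994/(2π·0.104) = 0.9173 m·K/W
  R'_mineral wool = ln(0.196/0.114)/(2πk) = 0.5419/(2π·0.0331) = 2.606 m·K/W
  R'_perlite = ln(0.218/0.196)/(2πk) = 0.1064/(2π·0.0472) = 0.3587 m·K/W
  R'_conv,out = 1/(2πr h) = 1/(2π·0.218·21.7) = 0.03364 m·K/W
ΣR = 1.662×10^-4 + 0.9173 + 2.606 + 0.3587 + 0.03364 = 3.916 m·K/W
Q' = ΔT/ΣR = (149 °C − 19.3 °C)/3.916 = 33.12 W/m
From the inner boundary to the mineral wool/perlite interface, ΣR_partial = 3.523 m·K/W.
T_interface = T_in − Q'·ΣR_partial = 149 °C − (33.12)(3.523) = 32.3 °C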